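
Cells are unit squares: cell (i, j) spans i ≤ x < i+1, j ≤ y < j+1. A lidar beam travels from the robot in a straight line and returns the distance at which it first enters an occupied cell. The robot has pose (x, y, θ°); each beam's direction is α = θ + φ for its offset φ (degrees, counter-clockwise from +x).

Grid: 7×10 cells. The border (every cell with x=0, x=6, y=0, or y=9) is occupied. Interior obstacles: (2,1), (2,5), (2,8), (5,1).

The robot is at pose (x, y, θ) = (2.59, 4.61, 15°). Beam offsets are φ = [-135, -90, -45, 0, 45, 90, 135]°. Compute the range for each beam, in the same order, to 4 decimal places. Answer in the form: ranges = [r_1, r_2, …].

beam 1: φ=-135°, α=240°
  cosα=-0.5000 sinα=-0.8660 | (2,4) | tMaxX 1.1800 tMaxY 0.7044 | tΔX 2.0000 tΔY 1.1547
    t=0.7044 [y] (2,3)
    t=1.1800 [x] (1,3)
    t=1.8591 [y] (1,2)
    t=3.0138 [y] (1,1)
    t=3.1800 [x] (0,1) — stop
  → r_1 = 3.1800
beam 2: φ=-90°, α=285°
  cosα=0.2588 sinα=-0.9659 | (2,4) | tMaxX 1.5841 tMaxY 0.6315 | tΔX 3.8637 tΔY 1.0353
    t=0.6315 [y] (2,3)
    t=1.5841 [x] (3,3)
    t=1.6668 [y] (3,2)
    t=2.7021 [y] (3,1)
    t=3.7373 [y] (3,0) — stop
  → r_2 = 3.7373
beam 3: φ=-45°, α=330°
  cosα=0.8660 sinα=-0.5000 | (2,4) | tMaxX 0.4734 tMaxY 1.2200 | tΔX 1.1547 tΔY 2.0000
    t=0.4734 [x] (3,4)
    t=1.2200 [y] (3,3)
    t=1.6281 [x] (4,3)
    t=2.7828 [x] (5,3)
    t=3.2200 [y] (5,2)
    t=3.9375 [x] (6,2) — stop
  → r_3 = 3.9375
beam 4: φ=0°, α=15°
  cosα=0.9659 sinα=0.2588 | (2,4) | tMaxX 0.4245 tMaxY 1.5068 | tΔX 1.0353 tΔY 3.8637
    t=0.4245 [x] (3,4)
    t=1.4597 [x] (4,4)
    t=1.5068 [y] (4,5)
    t=2.4950 [x] (5,5)
    t=3.5303 [x] (6,5) — stop
  → r_4 = 3.5303
beam 5: φ=45°, α=60°
  cosα=0.5000 sinα=0.8660 | (2,4) | tMaxX 0.8200 tMaxY 0.4503 | tΔX 2.0000 tΔY 1.1547
    t=0.4503 [y] (2,5) — stop
  → r_5 = 0.4503
beam 6: φ=90°, α=105°
  cosα=-0.2588 sinα=0.9659 | (2,4) | tMaxX 2.2796 tMaxY 0.4038 | tΔX 3.8637 tΔY 1.0353
    t=0.4038 [y] (2,5) — stop
  → r_6 = 0.4038
beam 7: φ=135°, α=150°
  cosα=-0.8660 sinα=0.5000 | (2,4) | tMaxX 0.6813 tMaxY 0.7800 | tΔX 1.1547 tΔY 2.0000
    t=0.6813 [x] (1,4)
    t=0.7800 [y] (1,5)
    t=1.8360 [x] (0,5) — stop
  → r_7 = 1.8360

ranges = [3.1800, 3.7373, 3.9375, 3.5303, 0.4503, 0.4038, 1.8360]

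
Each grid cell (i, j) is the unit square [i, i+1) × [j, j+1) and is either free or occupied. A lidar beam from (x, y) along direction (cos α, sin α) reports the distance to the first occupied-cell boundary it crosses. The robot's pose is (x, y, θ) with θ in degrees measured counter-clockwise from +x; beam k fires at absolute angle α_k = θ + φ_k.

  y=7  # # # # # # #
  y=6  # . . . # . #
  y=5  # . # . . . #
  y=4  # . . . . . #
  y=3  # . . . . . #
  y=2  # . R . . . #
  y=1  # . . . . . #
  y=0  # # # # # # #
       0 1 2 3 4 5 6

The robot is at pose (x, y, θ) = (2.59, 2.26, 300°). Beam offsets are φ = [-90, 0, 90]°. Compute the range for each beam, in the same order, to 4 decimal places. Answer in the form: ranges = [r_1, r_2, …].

ranges = [1.8360, 1.4549, 3.9375]

beam 1: φ=-90°, α=210°
  cosα=-0.8660 sinα=-0.5000 | (2,2) | tMaxX 0.6813 tMaxY 0.5200 | tΔX 1.1547 tΔY 2.0000
    t=0.5200 [y] (2,1)
    t=0.6813 [x] (1,1)
    t=1.8360 [x] (0,1) — stop
  → r_1 = 1.8360
beam 2: φ=0°, α=300°
  cosα=0.5000 sinα=-0.8660 | (2,2) | tMaxX 0.8200 tMaxY 0.3002 | tΔX 2.0000 tΔY 1.1547
    t=0.3002 [y] (2,1)
    t=0.8200 [x] (3,1)
    t=1.4549 [y] (3,0) — stop
  → r_2 = 1.4549
beam 3: φ=90°, α=30°
  cosα=0.8660 sinα=0.5000 | (2,2) | tMaxX 0.4734 tMaxY 1.4800 | tΔX 1.1547 tΔY 2.0000
    t=0.4734 [x] (3,2)
    t=1.4800 [y] (3,3)
    t=1.6281 [x] (4,3)
    t=2.7828 [x] (5,3)
    t=3.4800 [y] (5,4)
    t=3.9375 [x] (6,4) — stop
  → r_3 = 3.9375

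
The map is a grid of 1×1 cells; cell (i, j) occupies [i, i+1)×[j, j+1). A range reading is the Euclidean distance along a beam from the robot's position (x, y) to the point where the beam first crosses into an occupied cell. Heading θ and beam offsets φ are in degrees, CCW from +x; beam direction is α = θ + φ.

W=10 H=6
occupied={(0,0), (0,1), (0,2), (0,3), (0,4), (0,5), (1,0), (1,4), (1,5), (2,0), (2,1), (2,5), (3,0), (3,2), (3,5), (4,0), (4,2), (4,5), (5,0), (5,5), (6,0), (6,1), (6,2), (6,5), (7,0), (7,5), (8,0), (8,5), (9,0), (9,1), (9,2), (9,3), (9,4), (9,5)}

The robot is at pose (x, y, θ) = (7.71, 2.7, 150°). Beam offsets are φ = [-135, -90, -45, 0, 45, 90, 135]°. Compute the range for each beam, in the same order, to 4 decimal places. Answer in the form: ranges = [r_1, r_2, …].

beam 1: φ=-135°, α=15°
  d=(0.9659,0.2588)  start (7,2)  tX=0.3002 tY=1.1591  stride 1/|dx|=1.0353 1/|dy|=3.8637
    cross x-line → (8,2), t=0.3002
    cross y-line → (8,3), t=1.1591
    cross x-line → (9,3), t=1.3355 (wall)
  → r_1 = 1.3355
beam 2: φ=-90°, α=60°
  d=(0.5000,0.8660)  start (7,2)  tX=0.5800 tY=0.3464  stride 1/|dx|=2.0000 1/|dy|=1.1547
    cross y-line → (7,3), t=0.3464
    cross x-line → (8,3), t=0.5800
    cross y-line → (8,4), t=1.5011
    cross x-line → (9,4), t=2.5800 (wall)
  → r_2 = 2.5800
beam 3: φ=-45°, α=105°
  d=(-0.2588,0.9659)  start (7,2)  tX=2.7432 tY=0.3106  stride 1/|dx|=3.8637 1/|dy|=1.0353
    cross y-line → (7,3), t=0.3106
    cross y-line → (7,4), t=1.3459
    cross y-line → (7,5), t=2.3811 (wall)
  → r_3 = 2.3811
beam 4: φ=0°, α=150°
  d=(-0.8660,0.5000)  start (7,2)  tX=0.8198 tY=0.6000  stride 1/|dx|=1.1547 1/|dy|=2.0000
    cross y-line → (7,3), t=0.6000
    cross x-line → (6,3), t=0.8198
    cross x-line → (5,3), t=1.9745
    cross y-line → (5,4), t=2.6000
    cross x-line → (4,4), t=3.1292
    cross x-line → (3,4), t=4.2839
    cross y-line → (3,5), t=4.6000 (wall)
  → r_4 = 4.6000
beam 5: φ=45°, α=195°
  d=(-0.9659,-0.2588)  start (7,2)  tX=0.7350 tY=2.7046  stride 1/|dx|=1.0353 1/|dy|=3.8637
    cross x-line → (6,2), t=0.7350 (wall)
  → r_5 = 0.7350
beam 6: φ=90°, α=240°
  d=(-0.5000,-0.8660)  start (7,2)  tX=1.4200 tY=0.8083  stride 1/|dx|=2.0000 1/|dy|=1.1547
    cross y-line → (7,1), t=0.8083
    cross x-line → (6,1), t=1.4200 (wall)
  → r_6 = 1.4200
beam 7: φ=135°, α=285°
  d=(0.2588,-0.9659)  start (7,2)  tX=1.1205 tY=0.7247  stride 1/|dx|=3.8637 1/|dy|=1.0353
    cross y-line → (7,1), t=0.7247
    cross x-line → (8,1), t=1.1205
    cross y-line → (8,0), t=1.7600 (wall)
  → r_7 = 1.7600

ranges = [1.3355, 2.5800, 2.3811, 4.6000, 0.7350, 1.4200, 1.7600]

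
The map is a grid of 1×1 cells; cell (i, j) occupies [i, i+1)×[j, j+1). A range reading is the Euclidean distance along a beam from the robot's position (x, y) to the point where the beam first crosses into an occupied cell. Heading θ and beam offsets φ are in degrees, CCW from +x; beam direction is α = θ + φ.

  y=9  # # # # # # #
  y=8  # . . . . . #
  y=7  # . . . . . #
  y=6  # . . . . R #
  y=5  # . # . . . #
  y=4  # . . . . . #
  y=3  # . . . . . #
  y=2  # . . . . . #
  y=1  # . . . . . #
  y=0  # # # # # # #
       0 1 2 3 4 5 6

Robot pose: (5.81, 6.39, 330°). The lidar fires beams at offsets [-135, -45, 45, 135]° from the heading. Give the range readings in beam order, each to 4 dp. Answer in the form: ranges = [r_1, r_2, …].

ranges = [2.9091, 0.7341, 0.1967, 2.7021]

beam 1: φ=-135°, α=195°
  cosα=-0.9659 sinα=-0.2588 | (5,6) | tMaxX 0.8386 tMaxY 1.5068 | tΔX 1.0353 tΔY 3.8637
    t=0.8386 [x] (4,6)
    t=1.5068 [y] (4,5)
    t=1.8738 [x] (3,5)
    t=2.9091 [x] (2,5) — stop
  → r_1 = 2.9091
beam 2: φ=-45°, α=285°
  cosα=0.2588 sinα=-0.9659 | (5,6) | tMaxX 0.7341 tMaxY 0.4038 | tΔX 3.8637 tΔY 1.0353
    t=0.4038 [y] (5,5)
    t=0.7341 [x] (6,5) — stop
  → r_2 = 0.7341
beam 3: φ=45°, α=15°
  cosα=0.9659 sinα=0.2588 | (5,6) | tMaxX 0.1967 tMaxY 2.3569 | tΔX 1.0353 tΔY 3.8637
    t=0.1967 [x] (6,6) — stop
  → r_3 = 0.1967
beam 4: φ=135°, α=105°
  cosα=-0.2588 sinα=0.9659 | (5,6) | tMaxX 3.1296 tMaxY 0.6315 | tΔX 3.8637 tΔY 1.0353
    t=0.6315 [y] (5,7)
    t=1.6668 [y] (5,8)
    t=2.7021 [y] (5,9) — stop
  → r_4 = 2.7021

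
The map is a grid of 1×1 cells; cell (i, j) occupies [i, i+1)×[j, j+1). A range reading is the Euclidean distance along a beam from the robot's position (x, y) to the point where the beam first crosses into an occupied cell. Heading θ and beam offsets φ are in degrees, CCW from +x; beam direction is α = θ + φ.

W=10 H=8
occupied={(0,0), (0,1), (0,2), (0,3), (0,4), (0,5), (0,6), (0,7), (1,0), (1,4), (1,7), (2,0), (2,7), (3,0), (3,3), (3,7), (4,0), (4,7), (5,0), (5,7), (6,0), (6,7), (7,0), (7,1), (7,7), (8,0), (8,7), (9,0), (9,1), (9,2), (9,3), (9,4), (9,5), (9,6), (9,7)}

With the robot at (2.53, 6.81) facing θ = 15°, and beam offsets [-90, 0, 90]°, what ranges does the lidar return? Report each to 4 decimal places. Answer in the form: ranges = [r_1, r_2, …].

ranges = [2.9091, 0.7341, 0.1967]

beam 1: φ=-90°, α=285°
  direction (0.2588, -0.9659); cell (2,6); t to first gridline: x 1.8159, y 0.8386 (then +3.8637 / +1.0353)
    (2,5) via y @ 0.8386
    (3,5) via x @ 1.8159
    (3,4) via y @ 1.8738
    (3,3) via y @ 2.9091  # hit
  → r_1 = 2.9091
beam 2: φ=0°, α=15°
  direction (0.9659, 0.2588); cell (2,6); t to first gridline: x 0.4866, y 0.7341 (then +1.0353 / +3.8637)
    (3,6) via x @ 0.4866
    (3,7) via y @ 0.7341  # hit
  → r_2 = 0.7341
beam 3: φ=90°, α=105°
  direction (-0.2588, 0.9659); cell (2,6); t to first gridline: x 2.0478, y 0.1967 (then +3.8637 / +1.0353)
    (2,7) via y @ 0.1967  # hit
  → r_3 = 0.1967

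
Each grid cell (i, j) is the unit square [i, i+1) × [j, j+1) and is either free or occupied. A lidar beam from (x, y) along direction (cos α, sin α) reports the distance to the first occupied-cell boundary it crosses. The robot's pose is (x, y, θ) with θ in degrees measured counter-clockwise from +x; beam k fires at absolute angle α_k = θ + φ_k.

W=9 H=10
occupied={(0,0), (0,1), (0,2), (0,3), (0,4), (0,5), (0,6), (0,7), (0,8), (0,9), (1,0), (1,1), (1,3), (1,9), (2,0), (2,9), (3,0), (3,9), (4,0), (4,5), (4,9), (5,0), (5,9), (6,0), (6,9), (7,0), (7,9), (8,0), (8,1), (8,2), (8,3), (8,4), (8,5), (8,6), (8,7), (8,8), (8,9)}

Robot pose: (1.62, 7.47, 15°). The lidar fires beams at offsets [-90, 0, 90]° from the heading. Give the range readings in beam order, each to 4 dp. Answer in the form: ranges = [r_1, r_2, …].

beam 1: φ=-90°, α=285°
  d=(0.2588,-0.9659)  start (1,7)  tX=1.4682 tY=0.4866  stride 1/|dx|=3.8637 1/|dy|=1.0353
    cross y-line → (1,6), t=0.4866
    cross x-line → (2,6), t=1.4682
    cross y-line → (2,5), t=1.5219
    cross y-line → (2,4), t=2.5571
    cross y-line → (2,3), t=3.5924
    cross y-line → (2,2), t=4.6277
    cross x-line → (3,2), t=5.3319
    cross y-line → (3,1), t=5.6630
    cross y-line → (3,0), t=6.6982 (wall)
  → r_1 = 6.6982
beam 2: φ=0°, α=15°
  d=(0.9659,0.2588)  start (1,7)  tX=0.3934 tY=2.0478  stride 1/|dx|=1.0353 1/|dy|=3.8637
    cross x-line → (2,7), t=0.3934
    cross x-line → (3,7), t=1.4287
    cross y-line → (3,8), t=2.0478
    cross x-line → (4,8), t=2.4640
    cross x-line → (5,8), t=3.4992
    cross x-line → (6,8), t=4.5345
    cross x-line → (7,8), t=5.5698
    cross y-line → (7,9), t=5.9115 (wall)
  → r_2 = 5.9115
beam 3: φ=90°, α=105°
  d=(-0.2588,0.9659)  start (1,7)  tX=2.3955 tY=0.5487  stride 1/|dx|=3.8637 1/|dy|=1.0353
    cross y-line → (1,8), t=0.5487
    cross y-line → (1,9), t=1.5840 (wall)
  → r_3 = 1.5840

ranges = [6.6982, 5.9115, 1.5840]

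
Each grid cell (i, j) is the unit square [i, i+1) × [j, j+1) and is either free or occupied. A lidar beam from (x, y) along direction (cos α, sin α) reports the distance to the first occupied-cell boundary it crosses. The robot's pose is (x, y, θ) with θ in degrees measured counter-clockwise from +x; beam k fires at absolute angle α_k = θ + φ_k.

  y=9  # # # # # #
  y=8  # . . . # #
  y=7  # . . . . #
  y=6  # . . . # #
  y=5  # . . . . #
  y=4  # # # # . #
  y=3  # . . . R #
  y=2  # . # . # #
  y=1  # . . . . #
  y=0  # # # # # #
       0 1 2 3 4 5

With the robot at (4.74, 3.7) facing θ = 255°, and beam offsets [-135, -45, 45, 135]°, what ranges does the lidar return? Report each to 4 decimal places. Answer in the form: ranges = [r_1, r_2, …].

beam 1: φ=-135°, α=120°
  d=(-0.5000,0.8660)  start (4,3)  tX=1.4800 tY=0.3464  stride 1/|dx|=2.0000 1/|dy|=1.1547
    cross y-line → (4,4), t=0.3464
    cross x-line → (3,4), t=1.4800 (wall)
  → r_1 = 1.4800
beam 2: φ=-45°, α=210°
  d=(-0.8660,-0.5000)  start (4,3)  tX=0.8545 tY=1.4000  stride 1/|dx|=1.1547 1/|dy|=2.0000
    cross x-line → (3,3), t=0.8545
    cross y-line → (3,2), t=1.4000
    cross x-line → (2,2), t=2.0092 (wall)
  → r_2 = 2.0092
beam 3: φ=45°, α=300°
  d=(0.5000,-0.8660)  start (4,3)  tX=0.5200 tY=0.8083  stride 1/|dx|=2.0000 1/|dy|=1.1547
    cross x-line → (5,3), t=0.5200 (wall)
  → r_3 = 0.5200
beam 4: φ=135°, α=30°
  d=(0.8660,0.5000)  start (4,3)  tX=0.3002 tY=0.6000  stride 1/|dx|=1.1547 1/|dy|=2.0000
    cross x-line → (5,3), t=0.3002 (wall)
  → r_4 = 0.3002

ranges = [1.4800, 2.0092, 0.5200, 0.3002]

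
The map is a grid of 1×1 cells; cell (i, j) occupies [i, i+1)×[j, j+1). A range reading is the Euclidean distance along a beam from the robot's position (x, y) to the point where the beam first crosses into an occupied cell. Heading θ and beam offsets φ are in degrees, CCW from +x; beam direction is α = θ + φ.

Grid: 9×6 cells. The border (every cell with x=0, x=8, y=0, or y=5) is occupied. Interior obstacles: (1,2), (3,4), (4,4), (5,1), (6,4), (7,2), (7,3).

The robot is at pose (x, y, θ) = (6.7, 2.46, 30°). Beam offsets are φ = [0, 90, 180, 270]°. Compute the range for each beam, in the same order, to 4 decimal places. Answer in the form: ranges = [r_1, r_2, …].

beam 1: φ=0°, α=30°
  cosα=0.8660 sinα=0.5000 | (6,2) | tMaxX 0.3464 tMaxY 1.0800 | tΔX 1.1547 tΔY 2.0000
    t=0.3464 [x] (7,2) — stop
  → r_1 = 0.3464
beam 2: φ=90°, α=120°
  cosα=-0.5000 sinα=0.8660 | (6,2) | tMaxX 1.4000 tMaxY 0.6235 | tΔX 2.0000 tΔY 1.1547
    t=0.6235 [y] (6,3)
    t=1.4000 [x] (5,3)
    t=1.7782 [y] (5,4)
    t=2.9329 [y] (5,5) — stop
  → r_2 = 2.9329
beam 3: φ=180°, α=210°
  cosα=-0.8660 sinα=-0.5000 | (6,2) | tMaxX 0.8083 tMaxY 0.9200 | tΔX 1.1547 tΔY 2.0000
    t=0.8083 [x] (5,2)
    t=0.9200 [y] (5,1) — stop
  → r_3 = 0.9200
beam 4: φ=270°, α=300°
  cosα=0.5000 sinα=-0.8660 | (6,2) | tMaxX 0.6000 tMaxY 0.5312 | tΔX 2.0000 tΔY 1.1547
    t=0.5312 [y] (6,1)
    t=0.6000 [x] (7,1)
    t=1.6859 [y] (7,0) — stop
  → r_4 = 1.6859

ranges = [0.3464, 2.9329, 0.9200, 1.6859]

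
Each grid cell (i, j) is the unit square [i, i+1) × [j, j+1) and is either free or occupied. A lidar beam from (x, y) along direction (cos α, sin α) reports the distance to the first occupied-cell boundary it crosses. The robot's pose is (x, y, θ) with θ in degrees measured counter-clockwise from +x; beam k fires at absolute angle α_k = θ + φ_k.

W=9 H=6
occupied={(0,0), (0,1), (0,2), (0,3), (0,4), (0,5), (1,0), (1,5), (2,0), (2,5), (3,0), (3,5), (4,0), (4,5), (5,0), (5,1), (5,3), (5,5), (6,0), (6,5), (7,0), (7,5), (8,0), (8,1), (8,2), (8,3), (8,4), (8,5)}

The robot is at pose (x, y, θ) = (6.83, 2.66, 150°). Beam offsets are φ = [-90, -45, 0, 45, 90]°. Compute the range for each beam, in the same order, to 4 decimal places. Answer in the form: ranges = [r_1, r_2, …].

beam 1: φ=-90°, α=60°
  direction (0.5000, 0.8660); cell (6,2); t to first gridline: x 0.3400, y 0.3926 (then +2.0000 / +1.1547)
    (7,2) via x @ 0.3400
    (7,3) via y @ 0.3926
    (7,4) via y @ 1.5473
    (8,4) via x @ 2.3400  # hit
  → r_1 = 2.3400
beam 2: φ=-45°, α=105°
  direction (-0.2588, 0.9659); cell (6,2); t to first gridline: x 3.2069, y 0.3520 (then +3.8637 / +1.0353)
    (6,3) via y @ 0.3520
    (6,4) via y @ 1.3873
    (6,5) via y @ 2.4225  # hit
  → r_2 = 2.4225
beam 3: φ=0°, α=150°
  direction (-0.8660, 0.5000); cell (6,2); t to first gridline: x 0.9584, y 0.6800 (then +1.1547 / +2.0000)
    (6,3) via y @ 0.6800
    (5,3) via x @ 0.9584  # hit
  → r_3 = 0.9584
beam 4: φ=45°, α=195°
  direction (-0.9659, -0.2588); cell (6,2); t to first gridline: x 0.8593, y 2.5500 (then +1.0353 / +3.8637)
    (5,2) via x @ 0.8593
    (4,2) via x @ 1.8946
    (4,1) via y @ 2.5500
    (3,1) via x @ 2.9298
    (2,1) via x @ 3.9651
    (1,1) via x @ 5.0004
    (0,1) via x @ 6.0357  # hit
  → r_4 = 6.0357
beam 5: φ=90°, α=240°
  direction (-0.5000, -0.8660); cell (6,2); t to first gridline: x 1.6600, y 0.7621 (then +2.0000 / +1.1547)
    (6,1) via y @ 0.7621
    (5,1) via x @ 1.6600  # hit
  → r_5 = 1.6600

ranges = [2.3400, 2.4225, 0.9584, 6.0357, 1.6600]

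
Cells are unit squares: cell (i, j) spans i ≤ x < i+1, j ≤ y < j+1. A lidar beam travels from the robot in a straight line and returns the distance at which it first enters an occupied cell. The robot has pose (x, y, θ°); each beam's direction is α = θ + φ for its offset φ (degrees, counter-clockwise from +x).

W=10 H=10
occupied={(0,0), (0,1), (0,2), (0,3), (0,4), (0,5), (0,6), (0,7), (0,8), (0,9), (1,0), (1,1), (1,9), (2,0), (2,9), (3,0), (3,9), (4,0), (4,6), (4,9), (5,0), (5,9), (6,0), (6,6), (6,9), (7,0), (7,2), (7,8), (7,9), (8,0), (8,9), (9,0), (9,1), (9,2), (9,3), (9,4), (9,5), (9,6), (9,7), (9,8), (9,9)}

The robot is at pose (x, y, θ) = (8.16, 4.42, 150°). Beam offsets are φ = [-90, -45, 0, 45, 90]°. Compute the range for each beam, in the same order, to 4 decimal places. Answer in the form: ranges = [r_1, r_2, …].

beam 1: φ=-90°, α=60°
  dir = (cos 60°, sin 60°) = (0.5000, 0.8660); from cell (8,4)
  next x-line at t=1.6800, next y-line at t=0.6697; Δt_x=2.0000, Δt_y=1.1547
    y: enter (8,5) at t=0.6697
    x: enter (9,5) at t=1.6800 ← occupied
  → r_1 = 1.6800
beam 2: φ=-45°, α=105°
  dir = (cos 105°, sin 105°) = (-0.2588, 0.9659); from cell (8,4)
  next x-line at t=0.6182, next y-line at t=0.6005; Δt_x=3.8637, Δt_y=1.0353
    y: enter (8,5) at t=0.6005
    x: enter (7,5) at t=0.6182
    y: enter (7,6) at t=1.6357
    y: enter (7,7) at t=2.6710
    y: enter (7,8) at t=3.7063 ← occupied
  → r_2 = 3.7063
beam 3: φ=0°, α=150°
  dir = (cos 150°, sin 150°) = (-0.8660, 0.5000); from cell (8,4)
  next x-line at t=0.1848, next y-line at t=1.1600; Δt_x=1.1547, Δt_y=2.0000
    x: enter (7,4) at t=0.1848
    y: enter (7,5) at t=1.1600
    x: enter (6,5) at t=1.3395
    x: enter (5,5) at t=2.4942
    y: enter (5,6) at t=3.1600
    x: enter (4,6) at t=3.6489 ← occupied
  → r_3 = 3.6489
beam 4: φ=45°, α=195°
  dir = (cos 195°, sin 195°) = (-0.9659, -0.2588); from cell (8,4)
  next x-line at t=0.1656, next y-line at t=1.6228; Δt_x=1.0353, Δt_y=3.8637
    x: enter (7,4) at t=0.1656
    x: enter (6,4) at t=1.2009
    y: enter (6,3) at t=1.6228
    x: enter (5,3) at t=2.2362
    x: enter (4,3) at t=3.2715
    x: enter (3,3) at t=4.3067
    x: enter (2,3) at t=5.3420
    y: enter (2,2) at t=5.4865
    x: enter (1,2) at t=6.3773
    x: enter (0,2) at t=7.4126 ← occupied
  → r_4 = 7.4126
beam 5: φ=90°, α=240°
  dir = (cos 240°, sin 240°) = (-0.5000, -0.8660); from cell (8,4)
  next x-line at t=0.3200, next y-line at t=0.4850; Δt_x=2.0000, Δt_y=1.1547
    x: enter (7,4) at t=0.3200
    y: enter (7,3) at t=0.4850
    y: enter (7,2) at t=1.6397 ← occupied
  → r_5 = 1.6397

ranges = [1.6800, 3.7063, 3.6489, 7.4126, 1.6397]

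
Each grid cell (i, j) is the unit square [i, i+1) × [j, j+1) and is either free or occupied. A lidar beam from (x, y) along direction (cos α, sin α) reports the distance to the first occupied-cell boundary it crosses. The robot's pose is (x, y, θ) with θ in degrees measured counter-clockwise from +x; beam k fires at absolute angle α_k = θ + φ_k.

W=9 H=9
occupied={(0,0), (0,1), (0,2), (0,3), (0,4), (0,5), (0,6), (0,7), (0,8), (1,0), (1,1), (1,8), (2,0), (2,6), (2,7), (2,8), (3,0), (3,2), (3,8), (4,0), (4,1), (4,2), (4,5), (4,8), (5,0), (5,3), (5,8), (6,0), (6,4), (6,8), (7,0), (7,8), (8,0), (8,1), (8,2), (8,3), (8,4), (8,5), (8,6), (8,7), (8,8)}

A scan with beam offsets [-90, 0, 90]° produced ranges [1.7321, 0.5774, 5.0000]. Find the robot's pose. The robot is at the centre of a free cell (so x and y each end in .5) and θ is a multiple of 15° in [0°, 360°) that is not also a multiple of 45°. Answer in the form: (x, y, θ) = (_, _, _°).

(x, y, θ) = (3.5, 6.5, 150°)

Candidates: 40 free-cell centres × 16 headings = 640 poses. Raycast each; keep the one whose scan matches to 4 dp.
  (1.5, 5.5, 195°): beam 1 = 1.9319 ≠ 1.7321 ✗
  (7.5, 4.5, 195°): beam 1 = 3.6235 ≠ 1.7321 ✗
  (3.5, 5.5, 210°): beam 1 = 1.0000 ≠ 1.7321 ✗
  …
  (3.5, 6.5, 150°): r_1=1.7321, r_2=0.5774, r_3=5.0000 — all match ✓
No second candidate reproduces the full scan.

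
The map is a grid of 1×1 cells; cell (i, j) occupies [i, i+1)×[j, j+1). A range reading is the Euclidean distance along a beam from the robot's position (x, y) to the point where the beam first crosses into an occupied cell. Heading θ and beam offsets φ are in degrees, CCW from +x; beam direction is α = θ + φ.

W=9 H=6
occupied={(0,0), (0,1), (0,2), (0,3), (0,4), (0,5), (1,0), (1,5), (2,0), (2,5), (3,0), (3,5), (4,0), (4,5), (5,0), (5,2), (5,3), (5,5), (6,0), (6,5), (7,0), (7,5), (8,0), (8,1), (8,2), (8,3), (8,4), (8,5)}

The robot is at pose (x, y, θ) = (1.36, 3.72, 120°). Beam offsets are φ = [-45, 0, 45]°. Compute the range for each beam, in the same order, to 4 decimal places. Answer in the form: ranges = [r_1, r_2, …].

ranges = [1.3252, 0.7200, 0.3727]

beam 1: φ=-45°, α=75°
  dir = (cos 75°, sin 75°) = (0.2588, 0.9659); from cell (1,3)
  next x-line at t=2.4728, next y-line at t=0.2899; Δt_x=3.8637, Δt_y=1.0353
    y: enter (1,4) at t=0.2899
    y: enter (1,5) at t=1.3252 ← occupied
  → r_1 = 1.3252
beam 2: φ=0°, α=120°
  dir = (cos 120°, sin 120°) = (-0.5000, 0.8660); from cell (1,3)
  next x-line at t=0.7200, next y-line at t=0.3233; Δt_x=2.0000, Δt_y=1.1547
    y: enter (1,4) at t=0.3233
    x: enter (0,4) at t=0.7200 ← occupied
  → r_2 = 0.7200
beam 3: φ=45°, α=165°
  dir = (cos 165°, sin 165°) = (-0.9659, 0.2588); from cell (1,3)
  next x-line at t=0.3727, next y-line at t=1.0818; Δt_x=1.0353, Δt_y=3.8637
    x: enter (0,3) at t=0.3727 ← occupied
  → r_3 = 0.3727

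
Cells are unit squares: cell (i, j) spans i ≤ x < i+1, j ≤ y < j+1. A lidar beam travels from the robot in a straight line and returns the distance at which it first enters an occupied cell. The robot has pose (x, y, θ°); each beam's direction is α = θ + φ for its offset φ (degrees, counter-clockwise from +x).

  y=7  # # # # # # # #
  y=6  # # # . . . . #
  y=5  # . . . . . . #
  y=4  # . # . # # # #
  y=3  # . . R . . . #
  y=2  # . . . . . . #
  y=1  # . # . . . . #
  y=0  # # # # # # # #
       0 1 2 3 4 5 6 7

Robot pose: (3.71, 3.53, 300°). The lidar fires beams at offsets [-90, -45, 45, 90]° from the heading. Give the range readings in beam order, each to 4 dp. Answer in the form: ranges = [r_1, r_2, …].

ranges = [3.1292, 2.6192, 3.4061, 0.9400]

beam 1: φ=-90°, α=210°
  cosα=-0.8660 sinα=-0.5000 | (3,3) | tMaxX 0.8198 tMaxY 1.0600 | tΔX 1.1547 tΔY 2.0000
    t=0.8198 [x] (2,3)
    t=1.0600 [y] (2,2)
    t=1.9745 [x] (1,2)
    t=3.0600 [y] (1,1)
    t=3.1292 [x] (0,1) — stop
  → r_1 = 3.1292
beam 2: φ=-45°, α=255°
  cosα=-0.2588 sinα=-0.9659 | (3,3) | tMaxX 2.7432 tMaxY 0.5487 | tΔX 3.8637 tΔY 1.0353
    t=0.5487 [y] (3,2)
    t=1.5840 [y] (3,1)
    t=2.6192 [y] (3,0) — stop
  → r_2 = 2.6192
beam 3: φ=45°, α=345°
  cosα=0.9659 sinα=-0.2588 | (3,3) | tMaxX 0.3002 tMaxY 2.0478 | tΔX 1.0353 tΔY 3.8637
    t=0.3002 [x] (4,3)
    t=1.3355 [x] (5,3)
    t=2.0478 [y] (5,2)
    t=2.3708 [x] (6,2)
    t=3.4061 [x] (7,2) — stop
  → r_3 = 3.4061
beam 4: φ=90°, α=30°
  cosα=0.8660 sinα=0.5000 | (3,3) | tMaxX 0.3349 tMaxY 0.9400 | tΔX 1.1547 tΔY 2.0000
    t=0.3349 [x] (4,3)
    t=0.9400 [y] (4,4) — stop
  → r_4 = 0.9400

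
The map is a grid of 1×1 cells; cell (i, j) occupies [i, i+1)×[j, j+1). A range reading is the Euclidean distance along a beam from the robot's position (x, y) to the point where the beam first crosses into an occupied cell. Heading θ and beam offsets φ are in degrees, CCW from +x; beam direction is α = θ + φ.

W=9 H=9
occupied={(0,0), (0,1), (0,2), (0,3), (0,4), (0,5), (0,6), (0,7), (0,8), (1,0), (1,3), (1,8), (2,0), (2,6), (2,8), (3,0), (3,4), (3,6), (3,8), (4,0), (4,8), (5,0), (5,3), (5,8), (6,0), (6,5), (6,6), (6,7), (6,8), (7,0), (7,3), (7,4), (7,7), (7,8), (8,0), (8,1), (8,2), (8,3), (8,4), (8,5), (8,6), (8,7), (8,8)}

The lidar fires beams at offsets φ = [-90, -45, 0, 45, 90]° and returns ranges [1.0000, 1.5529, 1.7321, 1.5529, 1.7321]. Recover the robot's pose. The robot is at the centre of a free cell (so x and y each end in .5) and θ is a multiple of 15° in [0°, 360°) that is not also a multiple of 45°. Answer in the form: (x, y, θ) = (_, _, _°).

(x, y, θ) = (2.5, 2.5, 210°)

The pose lattice has 38·16 = 608 candidates. Test each by forward raycasting.
  (3.5, 1.5, 240°): beam 1 = 2.8868 ≠ 1.0000 ✗
  (7.5, 5.5, 285°): beam 1 = 0.5176 ≠ 1.0000 ✗
  (5.5, 1.5, 195°): beam 1 = 1.5529 ≠ 1.0000 ✗
  (3.5, 7.5, 345°): beam 1 = 0.5176 ≠ 1.0000 ✗
  …
  (2.5, 2.5, 210°): r_1=1.0000, r_2=1.5529, r_3=1.7321, r_4=1.5529, r_5=1.7321 — all match ✓
Unique over the lattice → pose = (2.5, 2.5, 210°).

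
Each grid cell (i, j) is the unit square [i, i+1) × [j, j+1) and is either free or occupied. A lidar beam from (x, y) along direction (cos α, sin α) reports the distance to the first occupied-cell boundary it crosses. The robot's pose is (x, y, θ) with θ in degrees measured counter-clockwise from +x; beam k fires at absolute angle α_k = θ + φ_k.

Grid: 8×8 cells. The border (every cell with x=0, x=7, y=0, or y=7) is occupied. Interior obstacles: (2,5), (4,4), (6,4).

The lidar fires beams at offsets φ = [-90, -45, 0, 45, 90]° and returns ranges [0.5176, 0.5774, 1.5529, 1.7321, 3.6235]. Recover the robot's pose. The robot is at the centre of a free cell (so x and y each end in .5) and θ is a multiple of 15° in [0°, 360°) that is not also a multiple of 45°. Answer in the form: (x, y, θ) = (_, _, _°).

(x, y, θ) = (2.5, 4.5, 165°)

Candidates: 33 free-cell centres × 16 headings = 528 poses. Raycast each; keep the one whose scan matches to 4 dp.
  (3.5, 5.5, 60°): beam 1 = 1.0000 ≠ 0.5176 ✗
  (1.5, 4.5, 240°): beam 1 = 0.5774 ≠ 0.5176 ✗
  (4.5, 3.5, 165°): beam 3 = 3.6235 ≠ 1.5529 ✗
  …
  (2.5, 4.5, 165°): r_1=0.5176, r_2=0.5774, r_3=1.5529, r_4=1.7321, r_5=3.6235 — all match ✓
Only this pose fits every beam.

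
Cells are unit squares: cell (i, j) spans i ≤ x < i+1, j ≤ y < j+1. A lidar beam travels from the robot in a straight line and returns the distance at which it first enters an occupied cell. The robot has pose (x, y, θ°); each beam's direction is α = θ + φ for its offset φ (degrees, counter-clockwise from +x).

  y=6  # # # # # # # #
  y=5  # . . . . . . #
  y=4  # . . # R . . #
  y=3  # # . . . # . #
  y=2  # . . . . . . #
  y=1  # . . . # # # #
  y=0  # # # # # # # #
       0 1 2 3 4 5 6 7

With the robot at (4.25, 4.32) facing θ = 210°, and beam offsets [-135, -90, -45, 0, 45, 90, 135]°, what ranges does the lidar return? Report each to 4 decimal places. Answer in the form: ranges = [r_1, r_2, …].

ranges = [1.7393, 0.5000, 0.2588, 0.2887, 3.4371, 1.5000, 1.2364]

beam 1: φ=-135°, α=75°
  direction (0.2588, 0.9659); cell (4,4); t to first gridline: x 2.8978, y 0.7040 (then +3.8637 / +1.0353)
    (4,5) via y @ 0.7040
    (4,6) via y @ 1.7393  # hit
  → r_1 = 1.7393
beam 2: φ=-90°, α=120°
  direction (-0.5000, 0.8660); cell (4,4); t to first gridline: x 0.5000, y 0.7852 (then +2.0000 / +1.1547)
    (3,4) via x @ 0.5000  # hit
  → r_2 = 0.5000
beam 3: φ=-45°, α=165°
  direction (-0.9659, 0.2588); cell (4,4); t to first gridline: x 0.2588, y 2.6273 (then +1.0353 / +3.8637)
    (3,4) via x @ 0.2588  # hit
  → r_3 = 0.2588
beam 4: φ=0°, α=210°
  direction (-0.8660, -0.5000); cell (4,4); t to first gridline: x 0.2887, y 0.6400 (then +1.1547 / +2.0000)
    (3,4) via x @ 0.2887  # hit
  → r_4 = 0.2887
beam 5: φ=45°, α=255°
  direction (-0.2588, -0.9659); cell (4,4); t to first gridline: x 0.9659, y 0.3313 (then +3.8637 / +1.0353)
    (4,3) via y @ 0.3313
    (3,3) via x @ 0.9659
    (3,2) via y @ 1.3666
    (3,1) via y @ 2.4018
    (3,0) via y @ 3.4371  # hit
  → r_5 = 3.4371
beam 6: φ=90°, α=300°
  direction (0.5000, -0.8660); cell (4,4); t to first gridline: x 1.5000, y 0.3695 (then +2.0000 / +1.1547)
    (4,3) via y @ 0.3695
    (5,3) via x @ 1.5000  # hit
  → r_6 = 1.5000
beam 7: φ=135°, α=345°
  direction (0.9659, -0.2588); cell (4,4); t to first gridline: x 0.7765, y 1.2364 (then +1.0353 / +3.8637)
    (5,4) via x @ 0.7765
    (5,3) via y @ 1.2364  # hit
  → r_7 = 1.2364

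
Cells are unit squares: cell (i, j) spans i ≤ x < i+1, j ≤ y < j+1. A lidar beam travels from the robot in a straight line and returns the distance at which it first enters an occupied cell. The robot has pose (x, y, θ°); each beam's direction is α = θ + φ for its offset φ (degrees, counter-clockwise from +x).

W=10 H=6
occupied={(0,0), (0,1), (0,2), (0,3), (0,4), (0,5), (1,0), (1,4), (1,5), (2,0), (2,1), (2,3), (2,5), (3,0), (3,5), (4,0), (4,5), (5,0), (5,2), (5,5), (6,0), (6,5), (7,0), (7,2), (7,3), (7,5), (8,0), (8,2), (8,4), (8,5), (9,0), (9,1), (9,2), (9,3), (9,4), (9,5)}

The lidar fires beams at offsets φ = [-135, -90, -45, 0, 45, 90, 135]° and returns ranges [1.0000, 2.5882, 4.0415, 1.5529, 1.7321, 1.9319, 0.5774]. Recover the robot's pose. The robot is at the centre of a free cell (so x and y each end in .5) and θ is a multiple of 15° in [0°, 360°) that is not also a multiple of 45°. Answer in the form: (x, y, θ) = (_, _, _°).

(x, y, θ) = (5.5, 4.5, 285°)

The pose lattice has 24·16 = 384 candidates. Test each by forward raycasting.
  (5.5, 3.5, 240°): beam 1 = 1.5529 ≠ 1.0000 ✗
  (4.5, 2.5, 75°): beam 1 = 1.7321 ≠ 1.0000 ✗
  (5.5, 1.5, 30°): beam 1 = 0.5176 ≠ 1.0000 ✗
  (4.5, 2.5, 330°): beam 1 = 1.9319 ≠ 1.0000 ✗
  (5.5, 1.5, 15°): beam 1 = 0.5774 ≠ 1.0000 ✗
  …
  (5.5, 4.5, 285°): r_1=1.0000, r_2=2.5882, r_3=4.0415, r_4=1.5529, r_5=1.7321, r_6=1.9319, r_7=0.5774 — all match ✓
No second candidate reproduces the full scan.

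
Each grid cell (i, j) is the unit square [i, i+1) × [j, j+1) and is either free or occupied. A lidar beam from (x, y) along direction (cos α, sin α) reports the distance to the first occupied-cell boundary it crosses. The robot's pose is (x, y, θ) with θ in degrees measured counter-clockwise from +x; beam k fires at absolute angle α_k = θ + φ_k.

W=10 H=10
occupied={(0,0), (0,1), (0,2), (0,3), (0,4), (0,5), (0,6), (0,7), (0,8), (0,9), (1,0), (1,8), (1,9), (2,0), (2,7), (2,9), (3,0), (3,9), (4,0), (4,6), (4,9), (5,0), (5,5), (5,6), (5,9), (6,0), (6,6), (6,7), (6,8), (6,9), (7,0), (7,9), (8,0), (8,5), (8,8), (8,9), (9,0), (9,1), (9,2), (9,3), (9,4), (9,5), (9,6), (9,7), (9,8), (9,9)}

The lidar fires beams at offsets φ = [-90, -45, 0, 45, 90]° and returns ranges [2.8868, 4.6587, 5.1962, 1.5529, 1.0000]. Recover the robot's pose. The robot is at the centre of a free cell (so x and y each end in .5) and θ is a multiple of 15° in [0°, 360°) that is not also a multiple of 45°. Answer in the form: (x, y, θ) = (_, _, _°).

(x, y, θ) = (3.5, 5.5, 300°)

Enumerate (i+0.5, j+0.5, θ) over the 54 free cells and 16 admissible headings. For each, cast all 5 beams and compare to the given ranges.
  (3.5, 1.5, 195°): beam 1 = 5.6940 ≠ 2.8868 ✗
  (3.5, 5.5, 255°): beam 1 = 2.5882 ≠ 2.8868 ✗
  (2.5, 1.5, 60°): beam 1 = 1.0000 ≠ 2.8868 ✗
  (1.5, 2.5, 285°): beam 1 = 0.5176 ≠ 2.8868 ✗
  …
  (3.5, 5.5, 300°): r_1=2.8868, r_2=4.6587, r_3=5.1962, r_4=1.5529, r_5=1.0000 — all match ✓
Unique over the lattice → pose = (3.5, 5.5, 300°).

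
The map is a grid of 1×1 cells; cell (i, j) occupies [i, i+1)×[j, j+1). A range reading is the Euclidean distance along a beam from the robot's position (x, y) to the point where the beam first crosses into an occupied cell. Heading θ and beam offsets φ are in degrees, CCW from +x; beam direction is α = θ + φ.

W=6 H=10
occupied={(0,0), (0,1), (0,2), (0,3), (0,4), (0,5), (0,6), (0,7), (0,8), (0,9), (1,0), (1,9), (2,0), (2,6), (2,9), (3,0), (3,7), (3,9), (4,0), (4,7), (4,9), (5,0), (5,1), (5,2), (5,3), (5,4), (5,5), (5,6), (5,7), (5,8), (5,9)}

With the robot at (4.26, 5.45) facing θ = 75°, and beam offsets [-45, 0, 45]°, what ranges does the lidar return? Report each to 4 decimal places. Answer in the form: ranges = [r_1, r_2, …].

beam 1: φ=-45°, α=30°
  direction (0.8660, 0.5000); cell (4,5); t to first gridline: x 0.8545, y 1.1000 (then +1.1547 / +2.0000)
    (5,5) via x @ 0.8545  # hit
  → r_1 = 0.8545
beam 2: φ=0°, α=75°
  direction (0.2588, 0.9659); cell (4,5); t to first gridline: x 2.8591, y 0.5694 (then +3.8637 / +1.0353)
    (4,6) via y @ 0.5694
    (4,7) via y @ 1.6047  # hit
  → r_2 = 1.6047
beam 3: φ=45°, α=120°
  direction (-0.5000, 0.8660); cell (4,5); t to first gridline: x 0.5200, y 0.6351 (then +2.0000 / +1.1547)
    (3,5) via x @ 0.5200
    (3,6) via y @ 0.6351
    (3,7) via y @ 1.7898  # hit
  → r_3 = 1.7898

ranges = [0.8545, 1.6047, 1.7898]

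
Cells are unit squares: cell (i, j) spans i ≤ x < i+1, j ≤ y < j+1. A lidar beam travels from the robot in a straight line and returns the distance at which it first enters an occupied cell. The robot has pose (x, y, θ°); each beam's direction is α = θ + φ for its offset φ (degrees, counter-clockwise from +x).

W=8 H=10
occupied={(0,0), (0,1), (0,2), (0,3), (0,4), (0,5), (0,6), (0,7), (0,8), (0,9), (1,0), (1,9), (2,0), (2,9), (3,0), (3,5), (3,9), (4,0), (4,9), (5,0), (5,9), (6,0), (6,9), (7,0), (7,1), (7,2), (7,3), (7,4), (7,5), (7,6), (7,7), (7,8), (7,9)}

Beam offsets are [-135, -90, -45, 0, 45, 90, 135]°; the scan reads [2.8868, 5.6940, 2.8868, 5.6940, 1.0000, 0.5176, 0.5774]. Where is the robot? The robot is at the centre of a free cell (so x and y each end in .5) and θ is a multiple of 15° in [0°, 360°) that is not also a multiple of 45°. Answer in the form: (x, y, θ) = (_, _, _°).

The pose lattice has 47·16 = 752 candidates. Test each by forward raycasting.
  (6.5, 3.5, 195°): beam 1 = 1.0000 ≠ 2.8868 ✗
  (1.5, 7.5, 285°): beam 1 = 0.5774 ≠ 2.8868 ✗
  (1.5, 8.5, 330°): beam 1 = 0.5176 ≠ 2.8868 ✗
  (5.5, 8.5, 240°): beam 1 = 0.5176 ≠ 2.8868 ✗
  …
  (6.5, 6.5, 255°): r_1=2.8868, r_2=5.6940, r_3=2.8868, r_4=5.6940, r_5=1.0000, r_6=0.5176, r_7=0.5774 — all match ✓
Unique over the lattice → pose = (6.5, 6.5, 255°).

(x, y, θ) = (6.5, 6.5, 255°)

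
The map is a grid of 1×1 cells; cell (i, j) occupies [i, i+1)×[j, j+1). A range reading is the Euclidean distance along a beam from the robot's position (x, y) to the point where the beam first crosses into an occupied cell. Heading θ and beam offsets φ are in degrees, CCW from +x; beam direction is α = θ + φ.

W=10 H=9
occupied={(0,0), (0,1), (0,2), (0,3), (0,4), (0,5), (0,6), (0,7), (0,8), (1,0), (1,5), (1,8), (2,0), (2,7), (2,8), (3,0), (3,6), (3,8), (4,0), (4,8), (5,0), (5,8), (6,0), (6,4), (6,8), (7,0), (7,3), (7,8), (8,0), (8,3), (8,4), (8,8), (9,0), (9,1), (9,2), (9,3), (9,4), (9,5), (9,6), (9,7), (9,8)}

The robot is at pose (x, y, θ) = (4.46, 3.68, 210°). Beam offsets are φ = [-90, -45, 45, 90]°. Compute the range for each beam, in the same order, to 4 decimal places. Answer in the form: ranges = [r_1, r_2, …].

beam 1: φ=-90°, α=120°
  d=(-0.5000,0.8660)  start (4,3)  tX=0.9200 tY=0.3695  stride 1/|dx|=2.0000 1/|dy|=1.1547
    cross y-line → (4,4), t=0.3695
    cross x-line → (3,4), t=0.9200
    cross y-line → (3,5), t=1.5242
    cross y-line → (3,6), t=2.6789 (wall)
  → r_1 = 2.6789
beam 2: φ=-45°, α=165°
  d=(-0.9659,0.2588)  start (4,3)  tX=0.4762 tY=1.2364  stride 1/|dx|=1.0353 1/|dy|=3.8637
    cross x-line → (3,3), t=0.4762
    cross y-line → (3,4), t=1.2364
    cross x-line → (2,4), t=1.5115
    cross x-line → (1,4), t=2.5468
    cross x-line → (0,4), t=3.5821 (wall)
  → r_2 = 3.5821
beam 3: φ=45°, α=255°
  d=(-0.2588,-0.9659)  start (4,3)  tX=1.7773 tY=0.7040  stride 1/|dx|=3.8637 1/|dy|=1.0353
    cross y-line → (4,2), t=0.7040
    cross y-line → (4,1), t=1.7393
    cross x-line → (3,1), t=1.7773
    cross y-line → (3,0), t=2.7745 (wall)
  → r_3 = 2.7745
beam 4: φ=90°, α=300°
  d=(0.5000,-0.8660)  start (4,3)  tX=1.0800 tY=0.7852  stride 1/|dx|=2.0000 1/|dy|=1.1547
    cross y-line → (4,2), t=0.7852
    cross x-line → (5,2), t=1.0800
    cross y-line → (5,1), t=1.9399
    cross x-line → (6,1), t=3.0800
    cross y-line → (6,0), t=3.0946 (wall)
  → r_4 = 3.0946

ranges = [2.6789, 3.5821, 2.7745, 3.0946]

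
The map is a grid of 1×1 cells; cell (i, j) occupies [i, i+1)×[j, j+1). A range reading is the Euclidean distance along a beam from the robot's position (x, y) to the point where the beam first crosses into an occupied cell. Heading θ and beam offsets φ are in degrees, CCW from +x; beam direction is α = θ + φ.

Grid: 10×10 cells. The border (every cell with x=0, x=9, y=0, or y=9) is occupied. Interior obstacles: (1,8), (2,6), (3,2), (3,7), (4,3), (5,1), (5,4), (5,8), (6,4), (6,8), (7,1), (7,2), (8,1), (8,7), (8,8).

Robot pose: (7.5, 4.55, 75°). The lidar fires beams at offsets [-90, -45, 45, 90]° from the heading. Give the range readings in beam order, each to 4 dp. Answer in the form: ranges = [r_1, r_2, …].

beam 1: φ=-90°, α=345°
  d=(0.9659,-0.2588)  start (7,4)  tX=0.5176 tY=2.1250  stride 1/|dx|=1.0353 1/|dy|=3.8637
    cross x-line → (8,4), t=0.5176
    cross x-line → (9,4), t=1.5529 (wall)
  → r_1 = 1.5529
beam 2: φ=-45°, α=30°
  d=(0.8660,0.5000)  start (7,4)  tX=0.5774 tY=0.9000  stride 1/|dx|=1.1547 1/|dy|=2.0000
    cross x-line → (8,4), t=0.5774
    cross y-line → (8,5), t=0.9000
    cross x-line → (9,5), t=1.7321 (wall)
  → r_2 = 1.7321
beam 3: φ=45°, α=120°
  d=(-0.5000,0.8660)  start (7,4)  tX=1.0000 tY=0.5196  stride 1/|dx|=2.0000 1/|dy|=1.1547
    cross y-line → (7,5), t=0.5196
    cross x-line → (6,5), t=1.0000
    cross y-line → (6,6), t=1.6743
    cross y-line → (6,7), t=2.8290
    cross x-line → (5,7), t=3.0000
    cross y-line → (5,8), t=3.9837 (wall)
  → r_3 = 3.9837
beam 4: φ=90°, α=165°
  d=(-0.9659,0.2588)  start (7,4)  tX=0.5176 tY=1.7387  stride 1/|dx|=1.0353 1/|dy|=3.8637
    cross x-line → (6,4), t=0.5176 (wall)
  → r_4 = 0.5176

ranges = [1.5529, 1.7321, 3.9837, 0.5176]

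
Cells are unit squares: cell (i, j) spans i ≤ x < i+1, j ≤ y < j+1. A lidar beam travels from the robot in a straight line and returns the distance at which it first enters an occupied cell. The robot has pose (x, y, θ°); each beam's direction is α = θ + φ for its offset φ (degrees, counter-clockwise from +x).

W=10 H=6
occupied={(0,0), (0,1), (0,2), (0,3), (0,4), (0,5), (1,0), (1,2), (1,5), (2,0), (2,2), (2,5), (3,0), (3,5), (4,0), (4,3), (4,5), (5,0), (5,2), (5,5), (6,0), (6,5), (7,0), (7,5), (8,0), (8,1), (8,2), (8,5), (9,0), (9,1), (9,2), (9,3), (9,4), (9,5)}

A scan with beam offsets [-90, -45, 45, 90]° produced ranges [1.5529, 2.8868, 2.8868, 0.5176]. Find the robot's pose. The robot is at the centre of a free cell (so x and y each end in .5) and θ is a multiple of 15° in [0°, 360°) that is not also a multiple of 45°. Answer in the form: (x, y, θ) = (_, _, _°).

Candidates: 26 free-cell centres × 16 headings = 416 poses. Raycast each; keep the one whose scan matches to 4 dp.
  (3.5, 1.5, 30°): beam 1 = 0.5774 ≠ 1.5529 ✗
  (6.5, 4.5, 255°): beam 1 = 1.9319 ≠ 1.5529 ✗
  (4.5, 1.5, 285°): beam 1 = 1.9319 ≠ 1.5529 ✗
  (1.5, 4.5, 255°): beam 1 = 0.5176 ≠ 1.5529 ✗
  (6.5, 2.5, 300°): beam 1 = 0.5774 ≠ 1.5529 ✗
  …
  (6.5, 2.5, 75°): r_1=1.5529, r_2=2.8868, r_3=2.8868, r_4=0.5176 — all match ✓
No second candidate reproduces the full scan.

(x, y, θ) = (6.5, 2.5, 75°)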